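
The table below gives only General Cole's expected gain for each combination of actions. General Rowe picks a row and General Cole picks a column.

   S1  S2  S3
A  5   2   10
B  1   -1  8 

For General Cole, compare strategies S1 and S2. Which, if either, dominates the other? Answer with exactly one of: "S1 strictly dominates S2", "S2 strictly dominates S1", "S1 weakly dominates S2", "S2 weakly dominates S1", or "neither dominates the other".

S1's payoffs vs S2's, by General Rowe's action — A: 5>2, B: 1>-1.
Every comparison favours S1, so S1 strictly dominates S2.

S1 strictly dominates S2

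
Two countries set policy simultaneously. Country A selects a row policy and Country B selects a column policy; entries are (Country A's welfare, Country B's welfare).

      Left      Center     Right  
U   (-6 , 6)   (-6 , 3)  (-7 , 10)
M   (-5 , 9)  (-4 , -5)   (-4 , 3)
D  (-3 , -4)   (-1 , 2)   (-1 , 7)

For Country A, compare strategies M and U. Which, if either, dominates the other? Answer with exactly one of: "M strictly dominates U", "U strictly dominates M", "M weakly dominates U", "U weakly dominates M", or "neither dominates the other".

M strictly dominates U

M's payoffs vs U's, by Country B's action — Left: -5>-6, Center: -4>-6, Right: -4>-7.
M gives a strictly higher payoff against each choice by Country B, so M strictly dominates U.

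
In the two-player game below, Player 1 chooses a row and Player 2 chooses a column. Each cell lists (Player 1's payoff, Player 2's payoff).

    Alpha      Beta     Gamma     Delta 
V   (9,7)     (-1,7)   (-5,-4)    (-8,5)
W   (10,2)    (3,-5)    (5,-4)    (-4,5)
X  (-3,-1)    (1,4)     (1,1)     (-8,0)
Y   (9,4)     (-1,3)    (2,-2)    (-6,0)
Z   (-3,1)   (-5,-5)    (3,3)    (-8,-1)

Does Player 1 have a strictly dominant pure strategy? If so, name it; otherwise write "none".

W vs V: Alpha: 10>9, Beta: 3>-1, Gamma: 5>-5, Delta: -4>-8.
W vs X: Alpha: 10>-3, Beta: 3>1, Gamma: 5>1, Delta: -4>-8.
W vs Y: Alpha: 10>9, Beta: 3>-1, Gamma: 5>2, Delta: -4>-6.
W vs Z: Alpha: 10>-3, Beta: 3>-5, Gamma: 5>3, Delta: -4>-8.
W strictly beats every other strategy against every opponent action, so it is strictly dominant.

W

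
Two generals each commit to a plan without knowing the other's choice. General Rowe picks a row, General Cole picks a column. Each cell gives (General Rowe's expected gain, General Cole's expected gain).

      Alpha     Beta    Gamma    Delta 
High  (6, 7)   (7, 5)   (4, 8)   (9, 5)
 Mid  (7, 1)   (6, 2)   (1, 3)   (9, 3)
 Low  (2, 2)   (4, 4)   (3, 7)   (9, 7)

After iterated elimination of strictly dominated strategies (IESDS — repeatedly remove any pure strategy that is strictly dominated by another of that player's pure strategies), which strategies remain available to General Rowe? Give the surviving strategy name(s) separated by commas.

High, Mid, Low

Column Alpha is eliminated: Gamma beats it against every remaining row (High: 8>7, Mid: 3>1, Low: 7>2).
Column Beta is eliminated: Gamma beats it against every remaining row (High: 8>5, Mid: 3>2, Low: 7>4).
Among the remaining strategies, none is strictly dominated by another pure strategy of the same player, so the elimination stops.
Surviving strategies — General Rowe: {High, Mid, Low}; General Cole: {Gamma, Delta}.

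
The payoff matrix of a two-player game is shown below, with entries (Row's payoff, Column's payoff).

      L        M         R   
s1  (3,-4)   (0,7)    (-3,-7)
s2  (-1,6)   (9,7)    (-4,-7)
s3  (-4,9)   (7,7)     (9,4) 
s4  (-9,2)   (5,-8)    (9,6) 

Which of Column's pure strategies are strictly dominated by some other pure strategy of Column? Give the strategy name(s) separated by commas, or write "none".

none

L: no other strategy beats it everywhere (M at s3 (9>7); R at s1 (-4>-7)).
Nothing dominates M: L at s1 (7>-4); R at s1 (7>-7).
R: no other strategy beats it everywhere (L at s4 (6>2); M at s4 (6>-8)).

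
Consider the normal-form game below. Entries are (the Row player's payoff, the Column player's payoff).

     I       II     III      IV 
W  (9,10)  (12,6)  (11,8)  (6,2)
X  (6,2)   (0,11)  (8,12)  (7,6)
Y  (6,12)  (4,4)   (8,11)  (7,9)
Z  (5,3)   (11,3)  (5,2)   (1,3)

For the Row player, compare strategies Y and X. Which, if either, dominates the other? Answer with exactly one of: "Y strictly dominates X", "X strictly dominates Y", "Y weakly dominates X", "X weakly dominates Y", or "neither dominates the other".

Y weakly dominates X

Y's payoffs vs X's, by the Column player's action — I: 6=6, II: 4>0, III: 8=8, IV: 7=7.
Y is at least as good everywhere and strictly better somewhere (tied only at I, III, IV), so Y weakly but not strictly dominates X.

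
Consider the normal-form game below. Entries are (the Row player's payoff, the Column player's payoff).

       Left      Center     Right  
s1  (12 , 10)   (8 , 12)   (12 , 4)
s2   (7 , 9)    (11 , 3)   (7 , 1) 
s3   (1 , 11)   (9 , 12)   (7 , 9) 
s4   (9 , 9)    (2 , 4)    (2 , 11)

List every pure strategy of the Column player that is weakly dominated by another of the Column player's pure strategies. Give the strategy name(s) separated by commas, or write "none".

Left is not dominated — it holds its own against Center at s2 (9>3); Right at s1 (10>4).
Center: no other strategy beats it everywhere (Left at s1 (12>10); Right at s1 (12>4)).
Right: no other strategy beats it everywhere (Left at s4 (11>9); Center at s4 (11>4)).

none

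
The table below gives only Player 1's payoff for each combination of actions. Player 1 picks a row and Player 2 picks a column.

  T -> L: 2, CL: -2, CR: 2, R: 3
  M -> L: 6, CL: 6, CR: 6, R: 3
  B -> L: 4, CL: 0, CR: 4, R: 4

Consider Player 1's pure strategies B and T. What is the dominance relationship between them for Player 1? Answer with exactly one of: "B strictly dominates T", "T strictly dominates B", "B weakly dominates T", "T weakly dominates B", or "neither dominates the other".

B strictly dominates T

Compare B to T across each opponent action: L: 4>2, CL: 0>-2, CR: 4>2, R: 4>3.
Every comparison favours B, so B strictly dominates T.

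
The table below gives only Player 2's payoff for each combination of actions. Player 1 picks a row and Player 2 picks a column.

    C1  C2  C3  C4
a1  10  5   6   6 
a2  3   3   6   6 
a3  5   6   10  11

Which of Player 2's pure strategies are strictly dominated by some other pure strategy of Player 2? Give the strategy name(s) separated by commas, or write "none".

C2

Nothing dominates C1: C2 at a1 (10>5); C3 at a1 (10>6); C4 at a1 (10>6).
C3 strictly dominates C2 — a1: 6>5, a2: 6>3, a3: 10>6.
C3: no other strategy beats it everywhere (C1 at a2 (6>3); C2 at a1 (6>5); C4 at a1 (6=6)).
C4 is not dominated — it holds its own against C1 at a2 (6>3); C2 at a1 (6>5); C3 at a1 (6=6).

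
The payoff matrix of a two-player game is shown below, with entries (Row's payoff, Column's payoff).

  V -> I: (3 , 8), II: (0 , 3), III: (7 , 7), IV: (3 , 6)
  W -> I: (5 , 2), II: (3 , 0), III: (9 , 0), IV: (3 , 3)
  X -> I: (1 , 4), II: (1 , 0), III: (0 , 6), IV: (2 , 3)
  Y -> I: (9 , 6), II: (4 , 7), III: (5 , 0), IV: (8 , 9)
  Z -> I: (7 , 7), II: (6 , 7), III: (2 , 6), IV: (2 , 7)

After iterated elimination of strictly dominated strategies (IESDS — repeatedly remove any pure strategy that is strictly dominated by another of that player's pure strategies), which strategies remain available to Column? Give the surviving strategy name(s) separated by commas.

Row X is eliminated: W beats it against every remaining column (I: 5>1, II: 3>1, III: 9>0, IV: 3>2).
For Column, I strictly dominates III on the remaining rows (V: 8>7, W: 2>0, Y: 6>0, Z: 7>6); eliminate III.
For Row, Y strictly dominates V on the remaining columns (I: 9>3, II: 4>0, IV: 8>3); eliminate V.
For Row, Y strictly dominates W on the remaining columns (I: 9>5, II: 4>3, IV: 8>3); eliminate W.
Among the remaining strategies, none is strictly dominated by another pure strategy of the same player, so the elimination stops.
Surviving strategies — Row: {Y, Z}; Column: {I, II, IV}.

I, II, IV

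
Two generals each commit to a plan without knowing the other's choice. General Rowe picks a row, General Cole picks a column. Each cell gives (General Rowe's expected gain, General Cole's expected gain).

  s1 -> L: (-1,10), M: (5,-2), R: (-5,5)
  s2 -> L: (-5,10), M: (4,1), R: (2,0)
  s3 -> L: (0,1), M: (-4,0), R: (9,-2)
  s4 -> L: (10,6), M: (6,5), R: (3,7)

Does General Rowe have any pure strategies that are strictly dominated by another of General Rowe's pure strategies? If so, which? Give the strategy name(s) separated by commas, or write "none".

s1, s2

s4 strictly dominates s1 — L: 10>-1, M: 6>5, R: 3>-5.
s2 is strictly dominated by s4 (L: 10>-5, M: 6>4, R: 3>2).
s3: no other strategy beats it everywhere (s1 at L (0>-1); s2 at L (0>-5); s4 at R (9>3)).
s4: no other strategy beats it everywhere (s1 at L (10>-1); s2 at L (10>-5); s3 at L (10>0)).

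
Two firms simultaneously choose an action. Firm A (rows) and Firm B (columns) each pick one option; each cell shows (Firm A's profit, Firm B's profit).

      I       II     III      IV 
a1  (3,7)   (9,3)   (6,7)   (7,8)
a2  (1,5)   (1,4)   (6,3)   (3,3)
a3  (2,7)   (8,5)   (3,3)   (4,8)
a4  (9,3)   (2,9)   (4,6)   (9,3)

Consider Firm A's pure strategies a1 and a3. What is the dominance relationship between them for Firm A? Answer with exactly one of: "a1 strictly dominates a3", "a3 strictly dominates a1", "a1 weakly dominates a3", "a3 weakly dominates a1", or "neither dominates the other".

a1's payoffs vs a3's, by Firm B's action — I: 3>2, II: 9>8, III: 6>3, IV: 7>4.
a1 gives a strictly higher payoff against every action of Firm B, so a1 strictly dominates a3.

a1 strictly dominates a3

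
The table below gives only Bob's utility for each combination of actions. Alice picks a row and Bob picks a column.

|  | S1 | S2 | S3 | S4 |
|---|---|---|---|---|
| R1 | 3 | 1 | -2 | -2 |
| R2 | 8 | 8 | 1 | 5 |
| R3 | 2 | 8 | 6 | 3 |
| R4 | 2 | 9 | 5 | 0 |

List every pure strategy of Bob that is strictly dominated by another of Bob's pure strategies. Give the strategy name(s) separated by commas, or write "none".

S3, S4

S1: no other strategy beats it everywhere (S2 at R1 (3>1); S3 at R1 (3>-2); S4 at R1 (3>-2)).
S2: no other strategy beats it everywhere (S1 at R2 (8=8); S3 at R1 (1>-2); S4 at R1 (1>-2)).
S3 is strictly dominated by S2 (R1: 1>-2, R2: 8>1, R3: 8>6, R4: 9>5).
S4: dominated, since S2 does at least as well everywhere (R1: 1>-2, R2: 8>5, R3: 8>3, R4: 9>0).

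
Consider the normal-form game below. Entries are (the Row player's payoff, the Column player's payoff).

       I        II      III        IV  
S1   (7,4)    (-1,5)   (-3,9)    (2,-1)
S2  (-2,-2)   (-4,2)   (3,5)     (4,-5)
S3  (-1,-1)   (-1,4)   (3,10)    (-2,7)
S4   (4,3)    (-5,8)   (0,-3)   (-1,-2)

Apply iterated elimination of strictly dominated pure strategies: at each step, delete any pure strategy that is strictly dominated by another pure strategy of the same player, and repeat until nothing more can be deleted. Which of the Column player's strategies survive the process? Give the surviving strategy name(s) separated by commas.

III

The Column player's strategy I is strictly dominated by II (S1: 5>4, S2: 2>-2, S3: 4>-1, S4: 8>3) and is removed.
The Row player's strategy S4 is strictly dominated by S2 (II: -4>-5, III: 3>0, IV: 4>-1) and is removed.
For the Column player, III strictly dominates II on the remaining rows (S1: 9>5, S2: 5>2, S3: 10>4); eliminate II.
Row S1 is eliminated: S2 beats it against every remaining column (III: 3>-3, IV: 4>2).
Column IV is eliminated: III beats it against every remaining row (S2: 5>-5, S3: 10>7).
Among the remaining strategies, none is strictly dominated by another pure strategy of the same player, so the elimination stops.
Surviving strategies — the Row player: {S2, S3}; the Column player: {III}.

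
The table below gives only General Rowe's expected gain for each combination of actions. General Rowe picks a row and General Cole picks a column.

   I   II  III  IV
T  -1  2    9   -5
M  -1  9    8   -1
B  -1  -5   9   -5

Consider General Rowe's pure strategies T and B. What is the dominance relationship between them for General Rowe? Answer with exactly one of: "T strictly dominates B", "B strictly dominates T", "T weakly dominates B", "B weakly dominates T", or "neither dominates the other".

T weakly dominates B

T's payoffs vs B's, by General Cole's action — I: -1=-1, II: 2>-5, III: 9=9, IV: -5=-5.
T is at least as good everywhere and strictly better somewhere (tied only at I, III, IV), so T weakly but not strictly dominates B.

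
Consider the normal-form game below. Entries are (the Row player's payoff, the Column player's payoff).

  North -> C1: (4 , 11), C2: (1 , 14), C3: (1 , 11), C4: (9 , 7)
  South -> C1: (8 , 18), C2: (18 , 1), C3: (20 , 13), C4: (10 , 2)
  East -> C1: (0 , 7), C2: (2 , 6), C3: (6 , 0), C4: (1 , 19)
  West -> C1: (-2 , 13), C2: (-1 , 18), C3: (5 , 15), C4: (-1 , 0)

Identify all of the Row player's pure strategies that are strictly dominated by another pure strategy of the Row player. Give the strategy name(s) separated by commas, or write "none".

North: dominated, since South does at least as well everywhere (C1: 8>4, C2: 18>1, C3: 20>1, C4: 10>9).
Nothing dominates South: North at C1 (8>4); East at C1 (8>0); West at C1 (8>-2).
East: dominated, since South does at least as well everywhere (C1: 8>0, C2: 18>2, C3: 20>6, C4: 10>1).
West: dominated, since South does at least as well everywhere (C1: 8>-2, C2: 18>-1, C3: 20>5, C4: 10>-1).

North, East, West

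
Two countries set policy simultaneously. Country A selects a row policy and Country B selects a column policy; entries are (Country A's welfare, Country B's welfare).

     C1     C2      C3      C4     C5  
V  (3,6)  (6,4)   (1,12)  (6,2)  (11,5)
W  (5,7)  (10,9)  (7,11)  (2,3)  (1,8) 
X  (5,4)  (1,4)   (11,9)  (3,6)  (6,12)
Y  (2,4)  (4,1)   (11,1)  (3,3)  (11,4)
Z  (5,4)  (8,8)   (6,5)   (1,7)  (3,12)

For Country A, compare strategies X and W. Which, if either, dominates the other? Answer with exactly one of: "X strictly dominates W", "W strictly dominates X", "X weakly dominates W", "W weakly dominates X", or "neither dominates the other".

neither dominates the other

X's payoffs vs W's, by Country B's action — C1: 5=5, C2: 1<10, C3: 11>7, C4: 3>2, C5: 6>1.
X does better at C3, C4, C5 but worse at C2; neither strategy dominates the other.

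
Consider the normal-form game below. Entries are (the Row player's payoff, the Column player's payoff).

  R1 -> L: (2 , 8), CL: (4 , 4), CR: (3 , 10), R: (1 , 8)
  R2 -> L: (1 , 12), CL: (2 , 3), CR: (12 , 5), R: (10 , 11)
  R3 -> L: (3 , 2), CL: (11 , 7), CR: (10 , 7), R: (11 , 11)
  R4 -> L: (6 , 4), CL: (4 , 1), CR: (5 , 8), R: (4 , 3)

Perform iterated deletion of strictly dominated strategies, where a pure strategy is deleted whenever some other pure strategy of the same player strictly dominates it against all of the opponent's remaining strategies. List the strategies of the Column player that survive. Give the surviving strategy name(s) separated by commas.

The Row player's strategy R1 is strictly dominated by R3 (L: 3>2, CL: 11>4, CR: 10>3, R: 11>1) and is removed.
For the Column player, R strictly dominates CL on the remaining rows (R2: 11>3, R3: 11>7, R4: 3>1); eliminate CL.
Among the remaining strategies, none is strictly dominated by another pure strategy of the same player, so the elimination stops.
Surviving strategies — the Row player: {R2, R3, R4}; the Column player: {L, CR, R}.

L, CR, R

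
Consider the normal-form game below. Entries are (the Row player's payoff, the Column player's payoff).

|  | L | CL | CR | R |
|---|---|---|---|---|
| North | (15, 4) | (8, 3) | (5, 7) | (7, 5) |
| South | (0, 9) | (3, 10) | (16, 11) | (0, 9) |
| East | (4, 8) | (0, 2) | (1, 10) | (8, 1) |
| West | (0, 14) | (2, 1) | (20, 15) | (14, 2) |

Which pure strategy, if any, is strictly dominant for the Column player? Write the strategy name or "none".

CR vs L: North: 7>4, South: 11>9, East: 10>8, West: 15>14.
CR vs CL: North: 7>3, South: 11>10, East: 10>2, West: 15>1.
CR vs R: North: 7>5, South: 11>9, East: 10>1, West: 15>2.
CR strictly beats every other strategy against every opponent action, so it is strictly dominant.

CR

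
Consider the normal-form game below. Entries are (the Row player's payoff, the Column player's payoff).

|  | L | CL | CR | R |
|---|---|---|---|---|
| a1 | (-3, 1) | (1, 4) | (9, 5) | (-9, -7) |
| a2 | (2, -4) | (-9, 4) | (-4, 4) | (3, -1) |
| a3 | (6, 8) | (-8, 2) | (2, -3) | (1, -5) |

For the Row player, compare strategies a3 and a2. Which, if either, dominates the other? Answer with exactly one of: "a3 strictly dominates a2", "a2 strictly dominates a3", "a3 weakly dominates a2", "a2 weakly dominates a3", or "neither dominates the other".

neither dominates the other

a3's payoffs vs a2's, by the Column player's action — L: 6>2, CL: -8>-9, CR: 2>-4, R: 1<3.
a3 does better at L, CL, CR but worse at R; neither strategy dominates the other.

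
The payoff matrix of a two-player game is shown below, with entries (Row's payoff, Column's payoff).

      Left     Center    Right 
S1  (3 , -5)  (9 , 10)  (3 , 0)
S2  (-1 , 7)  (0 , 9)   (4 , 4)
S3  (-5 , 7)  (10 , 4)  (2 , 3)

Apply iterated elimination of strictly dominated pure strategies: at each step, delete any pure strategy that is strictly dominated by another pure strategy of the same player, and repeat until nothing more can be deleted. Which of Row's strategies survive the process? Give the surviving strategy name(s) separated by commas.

S1, S3

Column's strategy Right is strictly dominated by Center (S1: 10>0, S2: 9>4, S3: 4>3) and is removed.
For Row, S1 strictly dominates S2 on the remaining columns (Left: 3>-1, Center: 9>0); eliminate S2.
Among the remaining strategies, none is strictly dominated by another pure strategy of the same player, so the elimination stops.
Surviving strategies — Row: {S1, S3}; Column: {Left, Center}.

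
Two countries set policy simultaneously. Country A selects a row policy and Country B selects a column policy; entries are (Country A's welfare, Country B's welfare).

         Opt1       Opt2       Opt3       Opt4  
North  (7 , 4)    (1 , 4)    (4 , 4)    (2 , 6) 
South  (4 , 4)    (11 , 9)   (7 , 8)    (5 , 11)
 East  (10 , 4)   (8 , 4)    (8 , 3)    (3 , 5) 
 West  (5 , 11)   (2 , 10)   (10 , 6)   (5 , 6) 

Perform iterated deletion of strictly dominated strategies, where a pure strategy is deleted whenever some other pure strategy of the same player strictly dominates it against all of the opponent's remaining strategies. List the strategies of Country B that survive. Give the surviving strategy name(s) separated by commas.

Row North is eliminated: East beats it against every remaining column (Opt1: 10>7, Opt2: 8>1, Opt3: 8>4, Opt4: 3>2).
Country B's strategy Opt3 is strictly dominated by Opt2 (South: 9>8, East: 4>3, West: 10>6) and is removed.
Among the remaining strategies, none is strictly dominated by another pure strategy of the same player, so the elimination stops.
Surviving strategies — Country A: {South, East, West}; Country B: {Opt1, Opt2, Opt4}.

Opt1, Opt2, Opt4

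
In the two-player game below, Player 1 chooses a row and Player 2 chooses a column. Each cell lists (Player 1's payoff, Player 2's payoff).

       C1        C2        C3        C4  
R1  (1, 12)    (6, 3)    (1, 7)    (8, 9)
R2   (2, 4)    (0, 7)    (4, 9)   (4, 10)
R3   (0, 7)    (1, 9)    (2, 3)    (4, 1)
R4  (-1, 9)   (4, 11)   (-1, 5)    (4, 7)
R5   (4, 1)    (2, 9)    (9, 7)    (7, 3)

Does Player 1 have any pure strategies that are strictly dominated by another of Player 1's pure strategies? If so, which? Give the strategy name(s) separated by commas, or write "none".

R1: no other strategy beats it everywhere (R2 at C2 (6>0); R3 at C1 (1>0); R4 at C1 (1>-1); R5 at C2 (6>2)).
R5 strictly dominates R2 — C1: 4>2, C2: 2>0, C3: 9>4, C4: 7>4.
R5 strictly dominates R3 — C1: 4>0, C2: 2>1, C3: 9>2, C4: 7>4.
R4: dominated, since R1 does at least as well everywhere (C1: 1>-1, C2: 6>4, C3: 1>-1, C4: 8>4).
R5 is not dominated — it holds its own against R1 at C1 (4>1); R2 at C1 (4>2); R3 at C1 (4>0); R4 at C1 (4>-1).

R2, R3, R4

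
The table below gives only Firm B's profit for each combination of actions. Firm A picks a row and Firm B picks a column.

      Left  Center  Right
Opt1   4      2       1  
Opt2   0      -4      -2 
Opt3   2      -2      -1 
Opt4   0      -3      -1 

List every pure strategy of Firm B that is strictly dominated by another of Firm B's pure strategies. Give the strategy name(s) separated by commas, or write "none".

Left is not dominated — it holds its own against Center at Opt1 (4>2); Right at Opt1 (4>1).
Center is strictly dominated by Left (Opt1: 4>2, Opt2: 0>-4, Opt3: 2>-2, Opt4: 0>-3).
Right: dominated, since Left does at least as well everywhere (Opt1: 4>1, Opt2: 0>-2, Opt3: 2>-1, Opt4: 0>-1).

Center, Right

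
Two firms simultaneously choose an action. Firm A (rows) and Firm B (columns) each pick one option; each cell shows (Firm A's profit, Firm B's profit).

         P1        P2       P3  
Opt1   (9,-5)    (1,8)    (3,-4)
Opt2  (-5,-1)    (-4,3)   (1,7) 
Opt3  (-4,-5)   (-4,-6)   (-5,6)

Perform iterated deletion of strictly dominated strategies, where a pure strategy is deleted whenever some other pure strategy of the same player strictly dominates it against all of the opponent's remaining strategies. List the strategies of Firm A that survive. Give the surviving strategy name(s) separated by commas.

For Firm A, Opt1 strictly dominates Opt2 on the remaining columns (P1: 9>-5, P2: 1>-4, P3: 3>1); eliminate Opt2.
Row Opt3 is eliminated: Opt1 beats it against every remaining column (P1: 9>-4, P2: 1>-4, P3: 3>-5).
Column P1 is eliminated: P2 beats it against every remaining row (Opt1: 8>-5).
For Firm B, P2 strictly dominates P3 on the remaining rows (Opt1: 8>-4); eliminate P3.
Among the remaining strategies, none is strictly dominated by another pure strategy of the same player, so the elimination stops.
Surviving strategies — Firm A: {Opt1}; Firm B: {P2}.

Opt1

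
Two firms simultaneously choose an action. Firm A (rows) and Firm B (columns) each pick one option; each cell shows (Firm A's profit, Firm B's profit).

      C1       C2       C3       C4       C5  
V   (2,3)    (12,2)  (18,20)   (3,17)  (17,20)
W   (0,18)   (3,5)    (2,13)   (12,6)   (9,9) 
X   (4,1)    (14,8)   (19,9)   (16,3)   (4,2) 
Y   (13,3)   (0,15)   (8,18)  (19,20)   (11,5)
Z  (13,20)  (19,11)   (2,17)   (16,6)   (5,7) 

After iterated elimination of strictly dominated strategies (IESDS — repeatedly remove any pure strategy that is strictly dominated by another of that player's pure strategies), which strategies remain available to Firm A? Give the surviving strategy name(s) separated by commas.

Column C2 is eliminated: C3 beats it against every remaining row (V: 20>2, W: 13>5, X: 9>8, Y: 18>15, Z: 17>11).
For Firm A, Y strictly dominates W on the remaining columns (C1: 13>0, C3: 8>2, C4: 19>12, C5: 11>9); eliminate W.
Among the remaining strategies, none is strictly dominated by another pure strategy of the same player, so the elimination stops.
Surviving strategies — Firm A: {V, X, Y, Z}; Firm B: {C1, C3, C4, C5}.

V, X, Y, Z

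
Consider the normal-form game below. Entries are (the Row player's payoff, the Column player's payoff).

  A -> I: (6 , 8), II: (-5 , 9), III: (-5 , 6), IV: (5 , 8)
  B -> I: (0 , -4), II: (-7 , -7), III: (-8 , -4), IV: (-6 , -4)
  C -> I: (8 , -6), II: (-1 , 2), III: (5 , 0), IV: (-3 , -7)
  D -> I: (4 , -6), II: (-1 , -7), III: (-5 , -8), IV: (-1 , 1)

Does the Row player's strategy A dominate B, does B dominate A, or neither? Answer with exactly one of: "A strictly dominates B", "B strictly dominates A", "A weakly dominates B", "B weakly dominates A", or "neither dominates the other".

Compare A to B across each choice by the Column player: I: 6>0, II: -5>-7, III: -5>-8, IV: 5>-6.
Every comparison favours A, so A strictly dominates B.

A strictly dominates B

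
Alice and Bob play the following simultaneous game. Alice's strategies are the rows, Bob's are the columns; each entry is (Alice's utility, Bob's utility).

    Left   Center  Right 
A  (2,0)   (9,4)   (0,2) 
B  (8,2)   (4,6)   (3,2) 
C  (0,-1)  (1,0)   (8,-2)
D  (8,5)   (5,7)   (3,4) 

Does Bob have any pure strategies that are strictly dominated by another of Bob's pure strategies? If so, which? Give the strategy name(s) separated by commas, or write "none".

Left is strictly dominated by Center (A: 4>0, B: 6>2, C: 0>-1, D: 7>5).
Center is not dominated — it holds its own against Left at A (4>0); Right at A (4>2).
Right: dominated, since Center does at least as well everywhere (A: 4>2, B: 6>2, C: 0>-2, D: 7>4).

Left, Right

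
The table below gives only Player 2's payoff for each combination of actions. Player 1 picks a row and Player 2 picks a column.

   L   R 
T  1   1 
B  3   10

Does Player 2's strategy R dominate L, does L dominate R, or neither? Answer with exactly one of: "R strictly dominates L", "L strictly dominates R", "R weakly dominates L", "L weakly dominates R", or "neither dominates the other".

R weakly dominates L

Compare R to L across each opponent action: T: 1=1, B: 10>3.
R is at least as good everywhere and strictly better somewhere (tied only at T), so R weakly but not strictly dominates L.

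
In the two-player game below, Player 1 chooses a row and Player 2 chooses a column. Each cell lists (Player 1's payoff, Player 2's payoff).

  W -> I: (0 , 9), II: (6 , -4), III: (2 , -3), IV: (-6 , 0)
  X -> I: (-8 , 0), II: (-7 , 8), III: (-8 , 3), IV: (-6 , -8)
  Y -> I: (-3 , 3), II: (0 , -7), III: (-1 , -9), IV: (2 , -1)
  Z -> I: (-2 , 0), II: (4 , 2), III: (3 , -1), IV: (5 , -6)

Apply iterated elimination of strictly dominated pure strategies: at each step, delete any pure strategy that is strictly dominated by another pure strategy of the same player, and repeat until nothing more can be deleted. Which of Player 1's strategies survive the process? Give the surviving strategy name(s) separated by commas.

Player 1's strategy X is strictly dominated by Y (I: -3>-8, II: 0>-7, III: -1>-8, IV: 2>-6) and is removed.
Row Y is eliminated: Z beats it against every remaining column (I: -2>-3, II: 4>0, III: 3>-1, IV: 5>2).
Column III is eliminated: I beats it against every remaining row (W: 9>-3, Z: 0>-1).
Player 2's strategy IV is strictly dominated by I (W: 9>0, Z: 0>-6) and is removed.
For Player 1, W strictly dominates Z on the remaining columns (I: 0>-2, II: 6>4); eliminate Z.
For Player 2, I strictly dominates II on the remaining rows (W: 9>-4); eliminate II.
Among the remaining strategies, none is strictly dominated by another pure strategy of the same player, so the elimination stops.
Surviving strategies — Player 1: {W}; Player 2: {I}.

W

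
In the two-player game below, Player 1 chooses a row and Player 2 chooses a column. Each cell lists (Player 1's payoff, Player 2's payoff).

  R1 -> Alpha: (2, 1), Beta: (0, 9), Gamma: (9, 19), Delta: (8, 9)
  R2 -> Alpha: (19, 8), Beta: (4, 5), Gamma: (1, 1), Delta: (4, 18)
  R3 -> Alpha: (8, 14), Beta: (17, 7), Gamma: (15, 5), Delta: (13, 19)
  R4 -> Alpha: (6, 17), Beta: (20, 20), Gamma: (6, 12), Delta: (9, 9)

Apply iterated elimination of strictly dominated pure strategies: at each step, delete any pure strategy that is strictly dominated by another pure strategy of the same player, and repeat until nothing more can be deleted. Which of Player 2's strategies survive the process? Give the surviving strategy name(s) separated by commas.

Alpha, Beta, Delta

For Player 1, R3 strictly dominates R1 on the remaining columns (Alpha: 8>2, Beta: 17>0, Gamma: 15>9, Delta: 13>8); eliminate R1.
For Player 2, Alpha strictly dominates Gamma on the remaining rows (R2: 8>1, R3: 14>5, R4: 17>12); eliminate Gamma.
Among the remaining strategies, none is strictly dominated by another pure strategy of the same player, so the elimination stops.
Surviving strategies — Player 1: {R2, R3, R4}; Player 2: {Alpha, Beta, Delta}.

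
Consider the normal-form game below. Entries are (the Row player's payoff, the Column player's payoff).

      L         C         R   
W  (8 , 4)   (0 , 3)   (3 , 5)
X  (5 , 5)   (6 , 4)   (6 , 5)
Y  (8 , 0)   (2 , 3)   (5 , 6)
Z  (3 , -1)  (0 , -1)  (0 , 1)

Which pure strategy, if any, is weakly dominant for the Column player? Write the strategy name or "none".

R

R vs L: W: 5>4, X: 5=5, Y: 6>0, Z: 1>-1.
R vs C: W: 5>3, X: 5>4, Y: 6>3, Z: 1>-1.
R is at least as good as every other strategy against every opponent action, so it is weakly dominant.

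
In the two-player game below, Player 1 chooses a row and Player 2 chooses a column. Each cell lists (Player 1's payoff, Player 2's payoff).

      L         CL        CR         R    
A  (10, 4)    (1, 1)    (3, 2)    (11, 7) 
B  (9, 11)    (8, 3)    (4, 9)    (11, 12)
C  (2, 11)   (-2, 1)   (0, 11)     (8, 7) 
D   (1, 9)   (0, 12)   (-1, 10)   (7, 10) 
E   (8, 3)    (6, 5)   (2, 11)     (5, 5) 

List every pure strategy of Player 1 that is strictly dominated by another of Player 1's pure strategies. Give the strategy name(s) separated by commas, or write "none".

C, D, E

Nothing dominates A: B at L (10>9); C at L (10>2); D at L (10>1); E at L (10>8).
Nothing dominates B: A at CL (8>1); C at L (9>2); D at L (9>1); E at L (9>8).
A strictly dominates C — L: 10>2, CL: 1>-2, CR: 3>0, R: 11>8.
D is strictly dominated by A (L: 10>1, CL: 1>0, CR: 3>-1, R: 11>7).
E is strictly dominated by B (L: 9>8, CL: 8>6, CR: 4>2, R: 11>5).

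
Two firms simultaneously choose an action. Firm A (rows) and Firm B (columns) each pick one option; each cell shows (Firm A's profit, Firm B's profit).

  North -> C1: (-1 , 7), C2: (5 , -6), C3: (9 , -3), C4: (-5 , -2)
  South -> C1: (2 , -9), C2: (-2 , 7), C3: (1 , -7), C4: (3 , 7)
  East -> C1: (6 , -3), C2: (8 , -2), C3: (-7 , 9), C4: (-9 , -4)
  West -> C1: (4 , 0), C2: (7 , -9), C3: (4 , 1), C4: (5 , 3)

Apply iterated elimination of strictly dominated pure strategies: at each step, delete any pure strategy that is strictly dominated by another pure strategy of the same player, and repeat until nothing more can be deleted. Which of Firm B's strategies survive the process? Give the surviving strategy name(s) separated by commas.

Row South is eliminated: West beats it against every remaining column (C1: 4>2, C2: 7>-2, C3: 4>1, C4: 5>3).
Firm B's strategy C2 is strictly dominated by C3 (North: -3>-6, East: 9>-2, West: 1>-9) and is removed.
Among the remaining strategies, none is strictly dominated by another pure strategy of the same player, so the elimination stops.
Surviving strategies — Firm A: {North, East, West}; Firm B: {C1, C3, C4}.

C1, C3, C4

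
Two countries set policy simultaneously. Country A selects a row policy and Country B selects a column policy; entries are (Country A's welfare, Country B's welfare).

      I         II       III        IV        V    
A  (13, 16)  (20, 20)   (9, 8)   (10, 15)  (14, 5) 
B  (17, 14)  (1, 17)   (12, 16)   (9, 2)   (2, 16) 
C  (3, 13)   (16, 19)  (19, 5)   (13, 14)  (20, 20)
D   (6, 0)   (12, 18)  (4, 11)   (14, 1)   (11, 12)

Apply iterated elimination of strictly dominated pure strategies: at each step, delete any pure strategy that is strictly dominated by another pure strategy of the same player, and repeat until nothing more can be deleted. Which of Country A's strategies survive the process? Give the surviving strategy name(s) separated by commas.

Country B's strategy I is strictly dominated by II (A: 20>16, B: 17>14, C: 19>13, D: 18>0) and is removed.
For Country A, C strictly dominates B on the remaining columns (II: 16>1, III: 19>12, IV: 13>9, V: 20>2); eliminate B.
Country B's strategy III is strictly dominated by II (A: 20>8, C: 19>5, D: 18>11) and is removed.
Country B's strategy IV is strictly dominated by II (A: 20>15, C: 19>14, D: 18>1) and is removed.
Row D is eliminated: A beats it against every remaining column (II: 20>12, V: 14>11).
Among the remaining strategies, none is strictly dominated by another pure strategy of the same player, so the elimination stops.
Surviving strategies — Country A: {A, C}; Country B: {II, V}.

A, C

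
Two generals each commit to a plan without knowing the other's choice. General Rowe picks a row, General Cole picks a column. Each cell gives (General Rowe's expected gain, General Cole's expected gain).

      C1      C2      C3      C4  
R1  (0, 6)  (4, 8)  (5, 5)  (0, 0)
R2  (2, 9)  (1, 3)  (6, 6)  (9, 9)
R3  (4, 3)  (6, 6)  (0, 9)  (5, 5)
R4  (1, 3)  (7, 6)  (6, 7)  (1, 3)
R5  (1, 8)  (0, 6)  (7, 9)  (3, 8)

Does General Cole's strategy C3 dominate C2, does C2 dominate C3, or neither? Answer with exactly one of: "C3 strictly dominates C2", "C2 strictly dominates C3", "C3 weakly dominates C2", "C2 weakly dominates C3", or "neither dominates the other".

neither dominates the other

Compare C3 to C2 across each choice by General Rowe: R1: 5<8, R2: 6>3, R3: 9>6, R4: 7>6, R5: 9>6.
C3 does better at R2, R3, R4, R5 but worse at R1; neither strategy dominates the other.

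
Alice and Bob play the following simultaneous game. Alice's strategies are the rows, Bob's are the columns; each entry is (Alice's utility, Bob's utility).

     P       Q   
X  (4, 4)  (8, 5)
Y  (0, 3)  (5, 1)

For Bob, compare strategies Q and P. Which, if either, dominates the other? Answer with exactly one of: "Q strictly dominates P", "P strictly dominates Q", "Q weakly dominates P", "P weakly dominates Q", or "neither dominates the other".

neither dominates the other

Q's payoffs vs P's, by Alice's action — X: 5>4, Y: 1<3.
Q does better at X but worse at Y; neither strategy dominates the other.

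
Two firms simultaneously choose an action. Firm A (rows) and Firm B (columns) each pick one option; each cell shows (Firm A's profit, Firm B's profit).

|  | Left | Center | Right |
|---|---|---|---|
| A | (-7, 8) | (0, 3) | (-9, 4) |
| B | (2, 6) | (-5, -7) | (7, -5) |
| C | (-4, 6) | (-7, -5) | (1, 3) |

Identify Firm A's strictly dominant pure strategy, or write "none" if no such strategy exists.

A fails to dominate B at Left (-7<2).
B fails to dominate A at Center (-5<0).
C fails to dominate A at Center (-7<0).
No single strategy dominates all the others.

none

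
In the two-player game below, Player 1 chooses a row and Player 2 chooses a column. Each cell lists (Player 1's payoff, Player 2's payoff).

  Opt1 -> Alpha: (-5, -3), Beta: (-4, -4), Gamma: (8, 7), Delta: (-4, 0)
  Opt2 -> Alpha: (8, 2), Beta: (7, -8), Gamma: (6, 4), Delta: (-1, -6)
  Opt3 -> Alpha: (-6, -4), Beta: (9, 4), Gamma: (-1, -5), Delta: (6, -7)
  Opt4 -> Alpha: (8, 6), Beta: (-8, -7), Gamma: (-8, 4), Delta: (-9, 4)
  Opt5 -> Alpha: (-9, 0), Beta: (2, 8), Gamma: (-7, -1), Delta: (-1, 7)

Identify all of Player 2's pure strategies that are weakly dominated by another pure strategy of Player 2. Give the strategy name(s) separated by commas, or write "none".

none

Alpha: no other strategy beats it everywhere (Beta at Opt1 (-3>-4); Gamma at Opt3 (-4>-5); Delta at Opt2 (2>-6)).
Nothing dominates Beta: Alpha at Opt3 (4>-4); Gamma at Opt3 (4>-5); Delta at Opt3 (4>-7).
Gamma is not dominated — it holds its own against Alpha at Opt1 (7>-3); Beta at Opt1 (7>-4); Delta at Opt1 (7>0).
Delta: no other strategy beats it everywhere (Alpha at Opt1 (0>-3); Beta at Opt1 (0>-4); Gamma at Opt5 (7>-1)).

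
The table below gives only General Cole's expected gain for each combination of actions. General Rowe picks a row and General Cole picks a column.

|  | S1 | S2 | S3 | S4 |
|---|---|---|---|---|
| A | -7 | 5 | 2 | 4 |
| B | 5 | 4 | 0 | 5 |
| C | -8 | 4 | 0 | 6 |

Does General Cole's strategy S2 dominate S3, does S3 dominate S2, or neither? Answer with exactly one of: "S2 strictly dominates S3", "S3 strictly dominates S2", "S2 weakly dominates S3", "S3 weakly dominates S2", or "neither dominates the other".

S2 strictly dominates S3

Compare S2 to S3 across each choice by General Rowe: A: 5>2, B: 4>0, C: 4>0.
Every comparison favours S2, so S2 strictly dominates S3.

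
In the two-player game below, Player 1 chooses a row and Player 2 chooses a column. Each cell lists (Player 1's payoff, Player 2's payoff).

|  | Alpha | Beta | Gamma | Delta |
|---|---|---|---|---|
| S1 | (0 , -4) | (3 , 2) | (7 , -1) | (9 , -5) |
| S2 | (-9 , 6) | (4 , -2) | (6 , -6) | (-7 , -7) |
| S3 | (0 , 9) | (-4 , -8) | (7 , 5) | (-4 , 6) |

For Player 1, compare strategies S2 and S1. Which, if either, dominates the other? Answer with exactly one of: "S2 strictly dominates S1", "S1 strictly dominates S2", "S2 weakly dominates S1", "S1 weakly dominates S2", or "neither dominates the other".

neither dominates the other

S2's payoffs vs S1's, by Player 2's action — Alpha: -9<0, Beta: 4>3, Gamma: 6<7, Delta: -7<9.
S2 does better at Beta but worse at Alpha, Gamma, Delta; neither strategy dominates the other.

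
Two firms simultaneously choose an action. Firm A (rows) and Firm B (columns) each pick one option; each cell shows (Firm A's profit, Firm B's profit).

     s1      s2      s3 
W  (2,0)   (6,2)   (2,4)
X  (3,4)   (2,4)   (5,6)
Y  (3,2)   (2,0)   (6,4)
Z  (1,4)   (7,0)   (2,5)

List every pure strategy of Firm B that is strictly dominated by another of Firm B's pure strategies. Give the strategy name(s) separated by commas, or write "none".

s1: dominated, since s3 does at least as well everywhere (W: 4>0, X: 6>4, Y: 4>2, Z: 5>4).
s3 strictly dominates s2 — W: 4>2, X: 6>4, Y: 4>0, Z: 5>0.
Nothing dominates s3: s1 at W (4>0); s2 at W (4>2).

s1, s2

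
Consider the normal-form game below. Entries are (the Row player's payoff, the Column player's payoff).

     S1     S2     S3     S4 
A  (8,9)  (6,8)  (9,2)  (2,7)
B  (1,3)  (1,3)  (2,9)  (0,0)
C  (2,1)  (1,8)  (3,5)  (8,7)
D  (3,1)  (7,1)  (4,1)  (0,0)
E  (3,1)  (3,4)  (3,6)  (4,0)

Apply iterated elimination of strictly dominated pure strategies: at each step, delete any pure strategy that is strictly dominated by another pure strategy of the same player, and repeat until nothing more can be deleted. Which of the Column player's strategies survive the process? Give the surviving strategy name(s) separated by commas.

S1, S2, S3

The Row player's strategy B is strictly dominated by A (S1: 8>1, S2: 6>1, S3: 9>2, S4: 2>0) and is removed.
Column S4 is eliminated: S2 beats it against every remaining row (A: 8>7, C: 8>7, D: 1>0, E: 4>0).
For the Row player, A strictly dominates C on the remaining columns (S1: 8>2, S2: 6>1, S3: 9>3); eliminate C.
For the Row player, A strictly dominates E on the remaining columns (S1: 8>3, S2: 6>3, S3: 9>3); eliminate E.
Among the remaining strategies, none is strictly dominated by another pure strategy of the same player, so the elimination stops.
Surviving strategies — the Row player: {A, D}; the Column player: {S1, S2, S3}.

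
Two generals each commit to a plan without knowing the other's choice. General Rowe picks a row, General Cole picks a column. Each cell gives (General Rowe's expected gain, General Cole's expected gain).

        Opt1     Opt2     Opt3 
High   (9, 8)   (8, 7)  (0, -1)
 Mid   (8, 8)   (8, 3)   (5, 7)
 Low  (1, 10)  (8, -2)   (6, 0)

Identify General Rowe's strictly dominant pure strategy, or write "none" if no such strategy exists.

High fails to dominate Mid at Opt2 (8=8).
Mid fails to dominate High at Opt1 (8<9).
Low fails to dominate High at Opt1 (1<9).
No single strategy dominates all the others.

none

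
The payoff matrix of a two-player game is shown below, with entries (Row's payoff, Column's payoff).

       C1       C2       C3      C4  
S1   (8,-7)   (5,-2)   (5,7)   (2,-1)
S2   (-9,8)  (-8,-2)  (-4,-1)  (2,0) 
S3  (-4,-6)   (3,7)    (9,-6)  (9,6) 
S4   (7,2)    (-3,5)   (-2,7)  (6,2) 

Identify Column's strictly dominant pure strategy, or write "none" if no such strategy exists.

C1 fails to dominate C2 at S1 (-7<-2).
C2 fails to dominate C1 at S2 (-2<8).
C3 fails to dominate C1 at S2 (-1<8).
C4 fails to dominate C1 at S2 (0<8).
No single strategy dominates all the others.

none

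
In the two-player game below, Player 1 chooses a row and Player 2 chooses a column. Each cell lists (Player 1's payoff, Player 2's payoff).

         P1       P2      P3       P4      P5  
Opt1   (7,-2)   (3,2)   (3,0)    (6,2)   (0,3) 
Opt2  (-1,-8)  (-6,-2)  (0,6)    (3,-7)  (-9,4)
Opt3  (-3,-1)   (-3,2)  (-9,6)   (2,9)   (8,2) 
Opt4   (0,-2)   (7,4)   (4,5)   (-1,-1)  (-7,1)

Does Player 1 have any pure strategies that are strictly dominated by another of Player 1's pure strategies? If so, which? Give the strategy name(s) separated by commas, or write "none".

Opt1: no other strategy beats it everywhere (Opt2 at P1 (7>-1); Opt3 at P1 (7>-3); Opt4 at P1 (7>0)).
Opt2: dominated, since Opt1 does at least as well everywhere (P1: 7>-1, P2: 3>-6, P3: 3>0, P4: 6>3, P5: 0>-9).
Opt3: no other strategy beats it everywhere (Opt1 at P5 (8>0); Opt2 at P2 (-3>-6); Opt4 at P4 (2>-1)).
Opt4: no other strategy beats it everywhere (Opt1 at P2 (7>3); Opt2 at P1 (0>-1); Opt3 at P1 (0>-3)).

Opt2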